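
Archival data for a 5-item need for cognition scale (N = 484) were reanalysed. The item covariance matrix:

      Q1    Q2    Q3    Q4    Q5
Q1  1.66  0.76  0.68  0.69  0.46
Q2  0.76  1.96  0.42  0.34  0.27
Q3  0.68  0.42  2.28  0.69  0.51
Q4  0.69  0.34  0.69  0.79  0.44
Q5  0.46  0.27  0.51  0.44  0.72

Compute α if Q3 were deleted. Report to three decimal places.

Remaining items: Q1, Q2, Q4, Q5 (k = 4).
sum of item variances = 1.66 + 1.96 + 0.79 + 0.72 = 5.13
total variance = 5.13 + 2 × 2.96 = 11.05
α (item deleted) = (4/3)·(1 − 5.13/11.05) = 0.714

α = 0.714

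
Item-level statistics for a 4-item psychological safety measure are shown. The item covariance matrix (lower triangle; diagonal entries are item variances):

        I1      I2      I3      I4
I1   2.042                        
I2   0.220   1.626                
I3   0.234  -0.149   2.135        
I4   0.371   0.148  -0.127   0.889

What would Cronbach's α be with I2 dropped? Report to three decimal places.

α = 0.238

Remaining items: I1, I3, I4 (k = 3).
Σσᵢ² = 2.042 + 2.135 + 0.889 = 5.066
σ²_total = 5.066 + 2 × 0.478 = 6.022
α (item deleted) = (3/2)·(1 − 5.066/6.022) = 0.238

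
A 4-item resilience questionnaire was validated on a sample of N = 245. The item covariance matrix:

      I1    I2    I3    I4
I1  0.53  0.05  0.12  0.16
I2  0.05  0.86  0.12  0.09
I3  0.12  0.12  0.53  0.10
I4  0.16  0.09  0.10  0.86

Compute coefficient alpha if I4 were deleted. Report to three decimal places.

α = 0.348

Remaining items: I1, I2, I3 (k = 3).
Σσ²ᵢ = 0.53 + 0.86 + 0.53 = 1.92
Var(T) = 1.92 + 2 × 0.29 = 2.50
α (item deleted) = (3/2)·(1 − 1.92/2.50) = 0.348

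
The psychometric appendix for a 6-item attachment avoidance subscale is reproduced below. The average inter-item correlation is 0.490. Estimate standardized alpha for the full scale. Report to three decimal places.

standardized alpha = 0.852

Standardized α = k·r̄ / (1 + (k−1)·r̄) = 6 × 0.490 / (1 + 5 × 0.490)
  = 2.9400 / 3.4500 = 0.852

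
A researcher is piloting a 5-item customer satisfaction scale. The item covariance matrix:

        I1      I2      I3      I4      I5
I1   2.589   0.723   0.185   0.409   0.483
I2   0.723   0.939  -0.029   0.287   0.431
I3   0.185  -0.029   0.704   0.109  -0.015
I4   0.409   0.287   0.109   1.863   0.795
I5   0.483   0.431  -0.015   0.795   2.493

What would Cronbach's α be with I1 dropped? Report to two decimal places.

α = 0.46

Remaining items: I2, I3, I4, I5 (k = 4).
Σσ²ᵢ = 0.939 + 0.704 + 1.863 + 2.493 = 5.999
σ²_T = 5.999 + 2 × 1.578 = 9.155
α (item deleted) = (4/3)·(1 − 5.999/9.155) = 0.46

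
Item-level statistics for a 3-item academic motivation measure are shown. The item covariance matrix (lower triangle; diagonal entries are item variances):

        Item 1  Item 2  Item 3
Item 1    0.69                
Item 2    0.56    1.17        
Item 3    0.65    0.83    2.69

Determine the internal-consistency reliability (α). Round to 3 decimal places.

α = 0.709

ΣVar(i) = 0.69 + 1.17 + 2.69 = 4.55
Sum of the distinct covariances = 2.04
σ²_total = 4.55 + 2 × 2.04 = 8.63
α = (k/(k−1))·(1 − ΣVar(i)/σ²_total) = (3/2)·(1 − 4.55/8.63) = 0.709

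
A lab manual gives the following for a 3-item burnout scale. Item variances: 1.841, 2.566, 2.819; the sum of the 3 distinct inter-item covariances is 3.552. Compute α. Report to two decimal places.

α = 0.74

Σσ²ᵢ = 1.841 + 2.566 + 2.819 = 7.226
Sum of distinct covariances = 3.552
Var(T) = Σσ²ᵢ + 2·Σcov = 7.226 + 2 × 3.552 = 14.330
α = (3/2)·(1 − 7.226/14.330) = 0.74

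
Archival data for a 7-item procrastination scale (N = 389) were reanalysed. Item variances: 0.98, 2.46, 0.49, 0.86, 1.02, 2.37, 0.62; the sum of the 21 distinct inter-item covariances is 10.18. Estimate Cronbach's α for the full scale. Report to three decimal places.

ΣVar(i) = 0.98 + 2.46 + 0.49 + 0.86 + 1.02 + 2.37 + 0.62 = 8.80
Sum of distinct covariances = 10.18
total variance = ΣVar(i) + 2·Σcov = 8.80 + 2 × 10.18 = 29.16
α = (7/6)·(1 − 8.80/29.16) = 0.815

α = 0.815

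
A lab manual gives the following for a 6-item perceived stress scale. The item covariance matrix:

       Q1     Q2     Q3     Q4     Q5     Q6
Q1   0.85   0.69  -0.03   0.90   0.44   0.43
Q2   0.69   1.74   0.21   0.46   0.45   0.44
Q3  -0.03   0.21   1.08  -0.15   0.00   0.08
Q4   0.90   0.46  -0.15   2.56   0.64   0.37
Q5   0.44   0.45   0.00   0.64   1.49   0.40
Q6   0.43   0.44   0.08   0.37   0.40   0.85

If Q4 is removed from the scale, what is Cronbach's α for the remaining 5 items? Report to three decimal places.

Cronbach's α = 0.636

Remaining items: Q1, Q2, Q3, Q5, Q6 (k = 5).
ΣVar(i) = 0.85 + 1.74 + 1.08 + 1.49 + 0.85 = 6.01
total variance = 6.01 + 2 × 3.11 = 12.23
α (item deleted) = (5/4)·(1 − 6.01/12.23) = 0.636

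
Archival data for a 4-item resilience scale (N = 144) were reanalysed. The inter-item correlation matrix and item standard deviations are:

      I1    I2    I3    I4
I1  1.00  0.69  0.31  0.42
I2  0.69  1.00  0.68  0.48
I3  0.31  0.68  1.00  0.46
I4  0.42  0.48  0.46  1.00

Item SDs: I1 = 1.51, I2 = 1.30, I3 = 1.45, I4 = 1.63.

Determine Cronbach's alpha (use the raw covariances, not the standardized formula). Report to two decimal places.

Σσ²ᵢ = 1.51² + 1.30² + 1.45² + 1.63² = 8.7295
Covariances σ_ij = r_ij · s_i · s_j:
  σ(I1,I2) = 0.69 × 1.51 × 1.30 = 1.3545
  σ(I1,I3) = 0.31 × 1.51 × 1.45 = 0.6787
  σ(I1,I4) = 0.42 × 1.51 × 1.63 = 1.0337
  σ(I2,I3) = 0.68 × 1.30 × 1.45 = 1.2818
  σ(I2,I4) = 0.48 × 1.30 × 1.63 = 1.0171
  σ(I3,I4) = 0.46 × 1.45 × 1.63 = 1.0872
σ²_T = Σσ²ᵢ + 2·Σσ_ij = 8.7295 + 2 × 6.4530 = 21.6355
α = (4/3)·(1 − 8.7295/21.6355) = 0.80

Cronbach's alpha = 0.80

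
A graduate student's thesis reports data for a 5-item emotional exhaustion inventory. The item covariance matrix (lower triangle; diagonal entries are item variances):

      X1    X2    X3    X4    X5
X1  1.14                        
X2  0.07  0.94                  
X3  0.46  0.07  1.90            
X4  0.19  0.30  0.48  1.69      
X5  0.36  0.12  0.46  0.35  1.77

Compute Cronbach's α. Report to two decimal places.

ΣVar(i) = 1.14 + 0.94 + 1.90 + 1.69 + 1.77 = 7.44
Σ_{i<j} σ_ij = 2.86
σ²_total = 7.44 + 2 × 2.86 = 13.16
α = (k/(k−1))·(1 − ΣVar(i)/σ²_total) = (5/4)·(1 − 7.44/13.16) = 0.54

α = 0.54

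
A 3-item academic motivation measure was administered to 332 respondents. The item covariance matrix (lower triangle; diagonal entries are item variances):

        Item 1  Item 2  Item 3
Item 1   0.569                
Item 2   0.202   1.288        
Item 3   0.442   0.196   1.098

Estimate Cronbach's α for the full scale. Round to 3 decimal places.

Cronbach's α = 0.544

ΣVar(i) = 0.569 + 1.288 + 1.098 = 2.955
Σ_{i<j} σ_ij = 0.840
total variance = 2.955 + 2 × 0.840 = 4.635
α = (k/(k−1))·(1 − ΣVar(i)/total variance) = (3/2)·(1 − 2.955/4.635) = 0.544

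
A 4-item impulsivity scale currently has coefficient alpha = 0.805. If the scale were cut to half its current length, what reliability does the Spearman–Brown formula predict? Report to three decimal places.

predicted reliability = 0.674

Length factor m = 1/2
α' = m·α / (1 − (1−m)·α)
   = 1/2 × 0.805 / (1 − (1 − 1/2) × 0.805)
   = 0.4025 / 0.5975 = 0.674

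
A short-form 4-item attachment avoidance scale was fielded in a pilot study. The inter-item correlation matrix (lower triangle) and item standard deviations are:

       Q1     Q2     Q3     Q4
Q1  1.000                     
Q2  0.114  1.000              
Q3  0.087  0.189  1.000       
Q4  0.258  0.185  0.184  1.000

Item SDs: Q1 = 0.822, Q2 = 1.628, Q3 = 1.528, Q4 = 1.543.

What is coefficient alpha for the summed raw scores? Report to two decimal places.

α = 0.44

Σσ²ᵢ = 0.822² + 1.628² + 1.528² + 1.543² = 8.0417
Covariances σ_ij = r_ij · s_i · s_j:
  σ(Q1,Q2) = 0.114 × 0.822 × 1.628 = 0.1526
  σ(Q1,Q3) = 0.087 × 0.822 × 1.528 = 0.1093
  σ(Q1,Q4) = 0.258 × 0.822 × 1.543 = 0.3272
  σ(Q2,Q3) = 0.189 × 1.628 × 1.528 = 0.4702
  σ(Q2,Q4) = 0.185 × 1.628 × 1.543 = 0.4647
  σ(Q3,Q4) = 0.184 × 1.528 × 1.543 = 0.4338
σ²_T = Σσ²ᵢ + 2·Σσ_ij = 8.0417 + 2 × 1.9578 = 11.9573
α = (4/3)·(1 − 8.0417/11.9573) = 0.44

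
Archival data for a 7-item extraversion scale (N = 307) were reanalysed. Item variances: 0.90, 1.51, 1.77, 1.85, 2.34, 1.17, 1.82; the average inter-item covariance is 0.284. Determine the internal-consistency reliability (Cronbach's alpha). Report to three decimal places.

α = 0.598

ΣVar(i) = 0.90 + 1.51 + 1.77 + 1.85 + 2.34 + 1.17 + 1.82 = 11.36
Sum of the 21 distinct covariances = 21 × 0.284 = 5.964
σ²_T = ΣVar(i) + 2·Σcov = 11.36 + 2 × 5.964 = 23.288
α = (7/6)·(1 − 11.36/23.288) = 0.598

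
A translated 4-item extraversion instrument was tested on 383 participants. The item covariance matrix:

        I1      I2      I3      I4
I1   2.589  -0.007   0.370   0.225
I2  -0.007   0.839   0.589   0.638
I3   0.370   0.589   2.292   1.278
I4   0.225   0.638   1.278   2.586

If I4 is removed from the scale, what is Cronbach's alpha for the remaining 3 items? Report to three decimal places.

α = 0.375

Remaining items: I1, I2, I3 (k = 3).
sum of item variances = 2.589 + 0.839 + 2.292 = 5.720
σ²_total = 5.720 + 2 × 0.952 = 7.624
α (item deleted) = (3/2)·(1 − 5.720/7.624) = 0.375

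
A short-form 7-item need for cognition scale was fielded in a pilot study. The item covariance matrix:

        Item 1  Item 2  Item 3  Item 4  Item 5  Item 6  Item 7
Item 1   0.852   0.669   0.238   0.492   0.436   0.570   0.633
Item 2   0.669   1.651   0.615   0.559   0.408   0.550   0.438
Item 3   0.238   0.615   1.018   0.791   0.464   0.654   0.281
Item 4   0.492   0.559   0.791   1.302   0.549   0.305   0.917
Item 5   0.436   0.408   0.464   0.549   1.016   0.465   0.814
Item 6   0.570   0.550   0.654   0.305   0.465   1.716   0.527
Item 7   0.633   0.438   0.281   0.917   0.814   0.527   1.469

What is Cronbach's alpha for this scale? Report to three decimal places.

α = 0.835

ΣVar(i) = 0.852 + 1.651 + 1.018 + 1.302 + 1.016 + 1.716 + 1.469 = 9.024
Sum of off-diagonal covariances = 11.375
Var(T) = 9.024 + 2 × 11.375 = 31.774
α = (k/(k−1))·(1 − ΣVar(i)/Var(T)) = (7/6)·(1 − 9.024/31.774) = 0.835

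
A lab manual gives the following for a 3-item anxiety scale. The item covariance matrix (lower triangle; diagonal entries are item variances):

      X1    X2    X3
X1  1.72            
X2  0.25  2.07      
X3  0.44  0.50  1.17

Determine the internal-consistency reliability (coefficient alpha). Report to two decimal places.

α = 0.49

ΣVar(i) = 1.72 + 2.07 + 1.17 = 4.96
Sum of the distinct covariances = 1.19
σ²_total = 4.96 + 2 × 1.19 = 7.34
α = (k/(k−1))·(1 − ΣVar(i)/σ²_total) = (3/2)·(1 − 4.96/7.34) = 0.49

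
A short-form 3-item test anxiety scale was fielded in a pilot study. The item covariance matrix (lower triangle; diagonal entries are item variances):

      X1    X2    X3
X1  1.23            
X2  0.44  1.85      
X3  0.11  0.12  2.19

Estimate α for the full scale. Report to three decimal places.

α = 0.304

ΣVar(i) = 1.23 + 1.85 + 2.19 = 5.27
Sum of off-diagonal covariances = 0.67
Var(T) = 5.27 + 2 × 0.67 = 6.61
α = (k/(k−1))·(1 − ΣVar(i)/Var(T)) = (3/2)·(1 − 5.27/6.61) = 0.304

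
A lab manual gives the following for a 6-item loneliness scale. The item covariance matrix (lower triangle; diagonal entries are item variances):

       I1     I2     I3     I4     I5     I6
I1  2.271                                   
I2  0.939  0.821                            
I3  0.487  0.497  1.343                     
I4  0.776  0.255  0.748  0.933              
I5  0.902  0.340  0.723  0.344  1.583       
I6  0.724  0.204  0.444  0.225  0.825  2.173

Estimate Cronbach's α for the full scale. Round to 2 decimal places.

α = 0.78

Σσ²ᵢ = 2.271 + 0.821 + 1.343 + 0.933 + 1.583 + 2.173 = 9.124
Σ_{i<j} σ_ij = 8.433
σ²_T = 9.124 + 2 × 8.433 = 25.990
α = (k/(k−1))·(1 − Σσ²ᵢ/σ²_T) = (6/5)·(1 − 9.124/25.990) = 0.78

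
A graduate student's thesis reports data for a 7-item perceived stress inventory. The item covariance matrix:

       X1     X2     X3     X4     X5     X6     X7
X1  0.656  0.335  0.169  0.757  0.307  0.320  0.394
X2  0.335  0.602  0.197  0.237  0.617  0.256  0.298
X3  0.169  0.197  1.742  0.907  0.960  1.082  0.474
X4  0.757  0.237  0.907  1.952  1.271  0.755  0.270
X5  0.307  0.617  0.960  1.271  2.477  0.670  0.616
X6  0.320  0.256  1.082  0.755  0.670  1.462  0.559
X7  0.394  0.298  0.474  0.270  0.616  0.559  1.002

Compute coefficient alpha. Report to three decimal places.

coefficient alpha = 0.815

ΣVar(i) = 0.656 + 0.602 + 1.742 + 1.952 + 2.477 + 1.462 + 1.002 = 9.893
Sum of off-diagonal covariances = 11.451
σ²_total = 9.893 + 2 × 11.451 = 32.795
α = (k/(k−1))·(1 − ΣVar(i)/σ²_total) = (7/6)·(1 − 9.893/32.795) = 0.815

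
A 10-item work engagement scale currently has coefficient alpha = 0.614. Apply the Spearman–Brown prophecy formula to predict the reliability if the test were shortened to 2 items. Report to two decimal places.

predicted reliability = 0.24

Length factor m = 2/10 = 0.2000
α' = m·α / (1 − (1−m)·α)
   = 2/10 × 0.614 / (1 − (1 − 2/10) × 0.614)
   = 0.1228 / 0.5088 = 0.24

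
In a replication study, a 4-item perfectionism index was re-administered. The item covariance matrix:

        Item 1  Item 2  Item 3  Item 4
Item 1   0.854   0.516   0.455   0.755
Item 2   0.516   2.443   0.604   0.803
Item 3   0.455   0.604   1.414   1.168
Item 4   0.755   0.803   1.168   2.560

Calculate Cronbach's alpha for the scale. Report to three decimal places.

Σσᵢ² = 0.854 + 2.443 + 1.414 + 2.560 = 7.271
Sum of off-diagonal covariances = 4.301
total variance = 7.271 + 2 × 4.301 = 15.873
α = (k/(k−1))·(1 − Σσᵢ²/total variance) = (4/3)·(1 − 7.271/15.873) = 0.723

Cronbach's alpha = 0.723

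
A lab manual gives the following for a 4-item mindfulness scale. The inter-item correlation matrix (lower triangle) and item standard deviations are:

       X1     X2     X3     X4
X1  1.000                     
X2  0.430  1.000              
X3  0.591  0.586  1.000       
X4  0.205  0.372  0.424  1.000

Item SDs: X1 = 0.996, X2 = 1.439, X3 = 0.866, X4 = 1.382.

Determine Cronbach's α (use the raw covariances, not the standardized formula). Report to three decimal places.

Cronbach's α = 0.723

Σσ²ᵢ = 0.996² + 1.439² + 0.866² + 1.382² = 5.7226
Covariances σ_ij = r_ij · s_i · s_j:
  σ(X1,X2) = 0.430 × 0.996 × 1.439 = 0.6163
  σ(X1,X3) = 0.591 × 0.996 × 0.866 = 0.5098
  σ(X1,X4) = 0.205 × 0.996 × 1.382 = 0.2822
  σ(X2,X3) = 0.586 × 1.439 × 0.866 = 0.7303
  σ(X2,X4) = 0.372 × 1.439 × 1.382 = 0.7398
  σ(X3,X4) = 0.424 × 0.866 × 1.382 = 0.5074
σ²_T = Σσ²ᵢ + 2·Σσ_ij = 5.7226 + 2 × 3.3858 = 12.4942
α = (4/3)·(1 − 5.7226/12.4942) = 0.723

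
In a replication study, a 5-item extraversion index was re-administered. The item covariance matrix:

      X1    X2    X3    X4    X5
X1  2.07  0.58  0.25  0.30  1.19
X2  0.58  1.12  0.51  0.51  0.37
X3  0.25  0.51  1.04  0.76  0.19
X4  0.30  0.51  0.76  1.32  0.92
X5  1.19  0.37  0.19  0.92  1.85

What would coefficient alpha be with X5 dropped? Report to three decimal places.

coefficient alpha = 0.682

Remaining items: X1, X2, X3, X4 (k = 4).
Σσᵢ² = 2.07 + 1.12 + 1.04 + 1.32 = 5.55
total variance = 5.55 + 2 × 2.91 = 11.37
α (item deleted) = (4/3)·(1 − 5.55/11.37) = 0.682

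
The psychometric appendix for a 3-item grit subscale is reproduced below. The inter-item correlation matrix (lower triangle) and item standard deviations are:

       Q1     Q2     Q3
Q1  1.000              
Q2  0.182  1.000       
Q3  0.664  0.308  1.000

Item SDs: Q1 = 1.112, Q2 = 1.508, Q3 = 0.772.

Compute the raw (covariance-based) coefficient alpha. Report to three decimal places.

Σσ²ᵢ = 1.112² + 1.508² + 0.772² = 4.1066
Covariances σ_ij = r_ij · s_i · s_j:
  σ(Q1,Q2) = 0.182 × 1.112 × 1.508 = 0.3052
  σ(Q1,Q3) = 0.664 × 1.112 × 0.772 = 0.5700
  σ(Q2,Q3) = 0.308 × 1.508 × 0.772 = 0.3586
σ²_T = Σσ²ᵢ + 2·Σσ_ij = 4.1066 + 2 × 1.2338 = 6.5742
α = (3/2)·(1 − 4.1066/6.5742) = 0.563

coefficient alpha = 0.563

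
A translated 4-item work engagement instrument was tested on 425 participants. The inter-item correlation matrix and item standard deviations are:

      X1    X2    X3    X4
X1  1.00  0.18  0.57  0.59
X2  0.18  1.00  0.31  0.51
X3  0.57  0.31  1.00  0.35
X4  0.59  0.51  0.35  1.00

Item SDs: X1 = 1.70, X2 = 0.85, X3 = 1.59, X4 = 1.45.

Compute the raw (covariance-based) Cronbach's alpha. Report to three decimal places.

Cronbach's alpha = 0.738

Σσ²ᵢ = 1.70² + 0.85² + 1.59² + 1.45² = 8.2431
Covariances σ_ij = r_ij · s_i · s_j:
  σ(X1,X2) = 0.18 × 1.70 × 0.85 = 0.2601
  σ(X1,X3) = 0.57 × 1.70 × 1.59 = 1.5407
  σ(X1,X4) = 0.59 × 1.70 × 1.45 = 1.4543
  σ(X2,X3) = 0.31 × 0.85 × 1.59 = 0.4190
  σ(X2,X4) = 0.51 × 0.85 × 1.45 = 0.6286
  σ(X3,X4) = 0.35 × 1.59 × 1.45 = 0.8069
σ²_T = Σσ²ᵢ + 2·Σσ_ij = 8.2431 + 2 × 5.1096 = 18.4623
α = (4/3)·(1 − 8.2431/18.4623) = 0.738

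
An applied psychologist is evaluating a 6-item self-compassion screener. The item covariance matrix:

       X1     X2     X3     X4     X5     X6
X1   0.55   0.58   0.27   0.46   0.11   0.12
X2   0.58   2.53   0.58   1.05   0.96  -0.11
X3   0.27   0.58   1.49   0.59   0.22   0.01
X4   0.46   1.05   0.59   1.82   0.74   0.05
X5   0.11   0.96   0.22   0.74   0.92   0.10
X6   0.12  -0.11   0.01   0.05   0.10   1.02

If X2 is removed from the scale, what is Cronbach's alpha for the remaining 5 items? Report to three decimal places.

Cronbach's alpha = 0.599

Remaining items: X1, X3, X4, X5, X6 (k = 5).
Σσᵢ² = 0.55 + 1.49 + 1.82 + 0.92 + 1.02 = 5.80
σ²_T = 5.80 + 2 × 2.67 = 11.14
α (item deleted) = (5/4)·(1 − 5.80/11.14) = 0.599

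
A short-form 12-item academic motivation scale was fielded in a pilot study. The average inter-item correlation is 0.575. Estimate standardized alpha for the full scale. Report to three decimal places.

Standardized α = k·r̄ / (1 + (k−1)·r̄) = 12 × 0.575 / (1 + 11 × 0.575)
  = 6.9000 / 7.3250 = 0.942

α = 0.942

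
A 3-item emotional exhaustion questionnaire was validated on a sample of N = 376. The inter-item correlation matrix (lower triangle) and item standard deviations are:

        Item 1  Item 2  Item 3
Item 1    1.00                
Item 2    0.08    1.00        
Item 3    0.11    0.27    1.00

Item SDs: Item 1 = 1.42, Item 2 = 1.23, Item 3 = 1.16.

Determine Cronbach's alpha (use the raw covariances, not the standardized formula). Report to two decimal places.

Cronbach's alpha = 0.34

Σσ²ᵢ = 1.42² + 1.23² + 1.16² = 4.8749
Covariances σ_ij = r_ij · s_i · s_j:
  σ(Item 1,Item 2) = 0.08 × 1.42 × 1.23 = 0.1397
  σ(Item 1,Item 3) = 0.11 × 1.42 × 1.16 = 0.1812
  σ(Item 2,Item 3) = 0.27 × 1.23 × 1.16 = 0.3852
σ²_T = Σσ²ᵢ + 2·Σσ_ij = 4.8749 + 2 × 0.7061 = 6.2871
α = (3/2)·(1 − 4.8749/6.2871) = 0.34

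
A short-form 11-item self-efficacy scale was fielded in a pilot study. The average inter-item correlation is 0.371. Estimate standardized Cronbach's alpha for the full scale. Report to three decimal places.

standardized Cronbach's alpha = 0.866

Standardized α = k·r̄ / (1 + (k−1)·r̄) = 11 × 0.371 / (1 + 10 × 0.371)
  = 4.0810 / 4.7100 = 0.866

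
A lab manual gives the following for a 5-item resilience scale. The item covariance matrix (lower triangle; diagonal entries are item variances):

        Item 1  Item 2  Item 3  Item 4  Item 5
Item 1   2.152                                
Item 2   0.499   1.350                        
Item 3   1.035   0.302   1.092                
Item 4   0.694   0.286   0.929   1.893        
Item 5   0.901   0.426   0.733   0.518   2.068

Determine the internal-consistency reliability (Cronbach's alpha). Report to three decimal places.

Cronbach's alpha = 0.746

sum of item variances = 2.152 + 1.350 + 1.092 + 1.893 + 2.068 = 8.555
Sum of off-diagonal covariances = 6.323
total variance = 8.555 + 2 × 6.323 = 21.201
α = (k/(k−1))·(1 − sum of item variances/total variance) = (5/4)·(1 − 8.555/21.201) = 0.746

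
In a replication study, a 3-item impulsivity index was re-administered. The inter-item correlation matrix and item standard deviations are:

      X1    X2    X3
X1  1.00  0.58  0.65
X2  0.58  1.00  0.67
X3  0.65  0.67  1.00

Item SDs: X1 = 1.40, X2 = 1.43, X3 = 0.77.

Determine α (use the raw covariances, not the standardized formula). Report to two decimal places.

Σσ²ᵢ = 1.40² + 1.43² + 0.77² = 4.5978
Covariances σ_ij = r_ij · s_i · s_j:
  σ(X1,X2) = 0.58 × 1.40 × 1.43 = 1.1612
  σ(X1,X3) = 0.65 × 1.40 × 0.77 = 0.7007
  σ(X2,X3) = 0.67 × 1.43 × 0.77 = 0.7377
σ²_T = Σσ²ᵢ + 2·Σσ_ij = 4.5978 + 2 × 2.5996 = 9.7970
α = (3/2)·(1 − 4.5978/9.7970) = 0.80

α = 0.80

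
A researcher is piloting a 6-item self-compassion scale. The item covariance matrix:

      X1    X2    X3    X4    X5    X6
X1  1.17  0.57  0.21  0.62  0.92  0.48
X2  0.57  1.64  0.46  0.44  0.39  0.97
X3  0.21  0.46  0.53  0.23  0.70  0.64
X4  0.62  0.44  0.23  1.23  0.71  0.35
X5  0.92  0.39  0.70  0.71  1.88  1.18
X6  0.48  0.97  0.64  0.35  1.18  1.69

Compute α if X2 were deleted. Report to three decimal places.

Remaining items: X1, X3, X4, X5, X6 (k = 5).
Σσ²ᵢ = 1.17 + 0.53 + 1.23 + 1.88 + 1.69 = 6.50
σ²_T = 6.50 + 2 × 6.04 = 18.58
α (item deleted) = (5/4)·(1 − 6.50/18.58) = 0.813

α = 0.813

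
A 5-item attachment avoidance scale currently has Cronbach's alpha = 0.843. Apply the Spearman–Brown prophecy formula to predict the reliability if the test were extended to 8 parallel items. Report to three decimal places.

predicted reliability = 0.896

Length factor m = 8/5 = 1.6000
α' = m·α / (1 + (m−1)·α)
   = 8/5 × 0.843 / (1 + (8/5 − 1) × 0.843)
   = 1.3488 / 1.5058 = 0.896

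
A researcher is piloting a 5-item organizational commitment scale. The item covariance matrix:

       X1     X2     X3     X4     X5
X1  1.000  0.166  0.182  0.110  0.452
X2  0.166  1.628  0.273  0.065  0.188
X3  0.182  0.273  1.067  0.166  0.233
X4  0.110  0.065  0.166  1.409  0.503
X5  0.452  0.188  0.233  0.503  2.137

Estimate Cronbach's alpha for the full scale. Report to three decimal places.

Σσᵢ² = 1.000 + 1.628 + 1.067 + 1.409 + 2.137 = 7.241
Sum of off-diagonal covariances = 2.338
σ²_total = 7.241 + 2 × 2.338 = 11.917
α = (k/(k−1))·(1 − Σσᵢ²/σ²_total) = (5/4)·(1 − 7.241/11.917) = 0.490

α = 0.490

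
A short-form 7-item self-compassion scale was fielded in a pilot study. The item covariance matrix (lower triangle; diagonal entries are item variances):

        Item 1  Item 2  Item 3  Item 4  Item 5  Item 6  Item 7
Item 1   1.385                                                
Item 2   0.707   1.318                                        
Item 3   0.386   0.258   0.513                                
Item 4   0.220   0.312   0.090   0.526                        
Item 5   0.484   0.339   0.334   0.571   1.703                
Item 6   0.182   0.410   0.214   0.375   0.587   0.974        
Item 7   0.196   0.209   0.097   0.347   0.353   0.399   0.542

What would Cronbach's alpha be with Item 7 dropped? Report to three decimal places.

Remaining items: Item 1, Item 2, Item 3, Item 4, Item 5, Item 6 (k = 6).
Σσᵢ² = 1.385 + 1.318 + 0.513 + 0.526 + 1.703 + 0.974 = 6.419
σ²_total = 6.419 + 2 × 5.469 = 17.357
α (item deleted) = (6/5)·(1 − 6.419/17.357) = 0.756

α = 0.756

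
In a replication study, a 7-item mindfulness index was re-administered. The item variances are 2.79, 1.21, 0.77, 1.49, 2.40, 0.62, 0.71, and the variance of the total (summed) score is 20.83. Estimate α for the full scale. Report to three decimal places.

Σσᵢ² = 2.79 + 1.21 + 0.77 + 1.49 + 2.40 + 0.62 + 0.71 = 9.99
α = (k/(k−1))·(1 − Σσᵢ²/σ²_total) = (7/6)·(1 − 9.99/20.83) = 0.607

α = 0.607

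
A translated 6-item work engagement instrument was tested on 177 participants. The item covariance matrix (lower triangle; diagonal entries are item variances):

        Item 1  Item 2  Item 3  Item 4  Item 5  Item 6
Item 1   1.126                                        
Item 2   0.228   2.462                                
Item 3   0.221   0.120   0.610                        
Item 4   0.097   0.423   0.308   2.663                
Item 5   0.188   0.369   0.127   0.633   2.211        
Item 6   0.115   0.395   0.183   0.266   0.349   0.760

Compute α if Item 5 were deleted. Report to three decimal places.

Remaining items: Item 1, Item 2, Item 3, Item 4, Item 6 (k = 5).
Σσ²ᵢ = 1.126 + 2.462 + 0.610 + 2.663 + 0.760 = 7.621
σ²_total = 7.621 + 2 × 2.356 = 12.333
α (item deleted) = (5/4)·(1 − 7.621/12.333) = 0.478

α = 0.478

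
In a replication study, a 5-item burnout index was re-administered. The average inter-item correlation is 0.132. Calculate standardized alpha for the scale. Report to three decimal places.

Standardized α = k·r̄ / (1 + (k−1)·r̄) = 5 × 0.132 / (1 + 4 × 0.132)
  = 0.6600 / 1.5280 = 0.432

standardized alpha = 0.432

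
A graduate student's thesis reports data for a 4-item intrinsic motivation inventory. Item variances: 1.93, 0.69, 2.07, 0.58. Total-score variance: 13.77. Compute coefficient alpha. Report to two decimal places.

coefficient alpha = 0.82

ΣVar(i) = 1.93 + 0.69 + 2.07 + 0.58 = 5.27
α = (k/(k−1))·(1 − ΣVar(i)/σ²_T) = (4/3)·(1 − 5.27/13.77) = 0.82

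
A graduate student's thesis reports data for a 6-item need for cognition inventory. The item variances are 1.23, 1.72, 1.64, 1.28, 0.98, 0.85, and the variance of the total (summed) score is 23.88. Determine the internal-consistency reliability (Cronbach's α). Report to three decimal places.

α = 0.813

Σσᵢ² = 1.23 + 1.72 + 1.64 + 1.28 + 0.98 + 0.85 = 7.70
α = (k/(k−1))·(1 − Σσᵢ²/σ²_T) = (6/5)·(1 − 7.70/23.88) = 0.813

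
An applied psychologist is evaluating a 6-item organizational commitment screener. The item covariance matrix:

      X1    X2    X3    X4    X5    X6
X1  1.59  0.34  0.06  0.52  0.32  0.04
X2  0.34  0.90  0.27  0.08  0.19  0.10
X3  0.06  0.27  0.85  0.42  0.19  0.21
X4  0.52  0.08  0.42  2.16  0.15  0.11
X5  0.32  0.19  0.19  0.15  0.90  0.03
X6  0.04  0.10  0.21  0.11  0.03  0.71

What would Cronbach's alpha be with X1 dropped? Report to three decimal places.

α = 0.485

Remaining items: X2, X3, X4, X5, X6 (k = 5).
Σσᵢ² = 0.90 + 0.85 + 2.16 + 0.90 + 0.71 = 5.52
σ²_T = 5.52 + 2 × 1.75 = 9.02
α (item deleted) = (5/4)·(1 − 5.52/9.02) = 0.485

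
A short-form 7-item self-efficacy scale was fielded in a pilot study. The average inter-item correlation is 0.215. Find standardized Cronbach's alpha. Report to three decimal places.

α = 0.657

Standardized α = k·r̄ / (1 + (k−1)·r̄) = 7 × 0.215 / (1 + 6 × 0.215)
  = 1.5050 / 2.2900 = 0.657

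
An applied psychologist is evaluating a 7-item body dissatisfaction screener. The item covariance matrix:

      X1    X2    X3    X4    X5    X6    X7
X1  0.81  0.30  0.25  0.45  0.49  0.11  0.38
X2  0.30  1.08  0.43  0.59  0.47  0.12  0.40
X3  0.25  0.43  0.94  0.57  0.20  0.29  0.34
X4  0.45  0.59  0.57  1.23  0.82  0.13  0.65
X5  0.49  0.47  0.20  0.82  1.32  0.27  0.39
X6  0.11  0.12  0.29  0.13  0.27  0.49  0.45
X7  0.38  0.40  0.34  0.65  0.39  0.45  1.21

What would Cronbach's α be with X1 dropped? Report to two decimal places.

Remaining items: X2, X3, X4, X5, X6, X7 (k = 6).
ΣVar(i) = 1.08 + 0.94 + 1.23 + 1.32 + 0.49 + 1.21 = 6.27
total variance = 6.27 + 2 × 6.12 = 18.51
α (item deleted) = (6/5)·(1 − 6.27/18.51) = 0.79

α = 0.79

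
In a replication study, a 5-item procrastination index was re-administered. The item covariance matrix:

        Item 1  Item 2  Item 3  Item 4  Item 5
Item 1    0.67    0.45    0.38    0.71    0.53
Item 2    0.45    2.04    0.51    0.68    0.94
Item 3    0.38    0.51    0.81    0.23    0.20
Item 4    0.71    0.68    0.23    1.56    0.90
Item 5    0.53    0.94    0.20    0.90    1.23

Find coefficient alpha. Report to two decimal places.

α = 0.80

ΣVar(i) = 0.67 + 2.04 + 0.81 + 1.56 + 1.23 = 6.31
Sum of off-diagonal covariances = 5.53
σ²_total = 6.31 + 2 × 5.53 = 17.37
α = (k/(k−1))·(1 − ΣVar(i)/σ²_total) = (5/4)·(1 − 6.31/17.37) = 0.80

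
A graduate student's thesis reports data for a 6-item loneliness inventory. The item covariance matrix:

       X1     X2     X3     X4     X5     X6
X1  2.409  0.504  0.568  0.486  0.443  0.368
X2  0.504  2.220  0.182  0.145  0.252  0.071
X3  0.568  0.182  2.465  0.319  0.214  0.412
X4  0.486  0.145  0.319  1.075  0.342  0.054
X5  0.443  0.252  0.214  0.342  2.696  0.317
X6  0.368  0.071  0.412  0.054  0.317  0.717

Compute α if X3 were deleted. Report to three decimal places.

α = 0.494

Remaining items: X1, X2, X4, X5, X6 (k = 5).
Σσᵢ² = 2.409 + 2.220 + 1.075 + 2.696 + 0.717 = 9.117
σ²_total = 9.117 + 2 × 2.982 = 15.081
α (item deleted) = (5/4)·(1 − 9.117/15.081) = 0.494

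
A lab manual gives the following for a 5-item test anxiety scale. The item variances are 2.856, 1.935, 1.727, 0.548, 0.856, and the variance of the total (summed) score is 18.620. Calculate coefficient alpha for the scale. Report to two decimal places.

Σσ²ᵢ = 2.856 + 1.935 + 1.727 + 0.548 + 0.856 = 7.922
α = (k/(k−1))·(1 − Σσ²ᵢ/Var(T)) = (5/4)·(1 − 7.922/18.620) = 0.72

coefficient alpha = 0.72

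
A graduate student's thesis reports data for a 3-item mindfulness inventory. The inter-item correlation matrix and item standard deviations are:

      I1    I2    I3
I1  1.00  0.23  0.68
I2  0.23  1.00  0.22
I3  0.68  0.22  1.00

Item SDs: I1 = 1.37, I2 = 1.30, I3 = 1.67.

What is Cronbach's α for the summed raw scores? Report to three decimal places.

Cronbach's α = 0.652

Σσ²ᵢ = 1.37² + 1.30² + 1.67² = 6.3558
Covariances σ_ij = r_ij · s_i · s_j:
  σ(I1,I2) = 0.23 × 1.37 × 1.30 = 0.4096
  σ(I1,I3) = 0.68 × 1.37 × 1.67 = 1.5558
  σ(I2,I3) = 0.22 × 1.30 × 1.67 = 0.4776
σ²_T = Σσ²ᵢ + 2·Σσ_ij = 6.3558 + 2 × 2.4430 = 11.2418
α = (3/2)·(1 − 6.3558/11.2418) = 0.652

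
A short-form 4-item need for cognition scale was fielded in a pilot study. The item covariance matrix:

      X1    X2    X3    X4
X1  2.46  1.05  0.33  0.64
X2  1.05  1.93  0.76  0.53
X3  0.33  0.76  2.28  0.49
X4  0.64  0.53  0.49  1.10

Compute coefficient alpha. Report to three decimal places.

coefficient alpha = 0.659

ΣVar(i) = 2.46 + 1.93 + 2.28 + 1.10 = 7.77
Sum of off-diagonal covariances = 3.80
Var(T) = 7.77 + 2 × 3.80 = 15.37
α = (k/(k−1))·(1 − ΣVar(i)/Var(T)) = (4/3)·(1 − 7.77/15.37) = 0.659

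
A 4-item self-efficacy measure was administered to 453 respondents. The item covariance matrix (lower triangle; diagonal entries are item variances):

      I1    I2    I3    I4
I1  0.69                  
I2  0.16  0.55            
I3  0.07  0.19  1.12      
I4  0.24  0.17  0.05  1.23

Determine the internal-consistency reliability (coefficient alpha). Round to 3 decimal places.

Σσᵢ² = 0.69 + 0.55 + 1.12 + 1.23 = 3.59
Σ_{i<j} σ_ij = 0.88
total variance = 3.59 + 2 × 0.88 = 5.35
α = (k/(k−1))·(1 − Σσᵢ²/total variance) = (4/3)·(1 − 3.59/5.35) = 0.439

coefficient alpha = 0.439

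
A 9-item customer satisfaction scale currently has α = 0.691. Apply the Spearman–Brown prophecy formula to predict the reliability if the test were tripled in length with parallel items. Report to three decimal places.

Length factor m = 3
α' = m·α / (1 + (m−1)·α)
   = 3 × 0.691 / (1 + (3 − 1) × 0.691)
   = 2.0730 / 2.3820 = 0.870

predicted reliability = 0.870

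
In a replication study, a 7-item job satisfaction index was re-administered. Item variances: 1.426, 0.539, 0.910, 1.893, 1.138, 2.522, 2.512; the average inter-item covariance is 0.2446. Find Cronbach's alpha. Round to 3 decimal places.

ΣVar(i) = 1.426 + 0.539 + 0.910 + 1.893 + 1.138 + 2.522 + 2.512 = 10.940
Sum of the 21 distinct covariances = 21 × 0.2446 = 5.1366
total variance = ΣVar(i) + 2·Σcov = 10.940 + 2 × 5.1366 = 21.2132
α = (7/6)·(1 − 10.940/21.2132) = 0.565

α = 0.565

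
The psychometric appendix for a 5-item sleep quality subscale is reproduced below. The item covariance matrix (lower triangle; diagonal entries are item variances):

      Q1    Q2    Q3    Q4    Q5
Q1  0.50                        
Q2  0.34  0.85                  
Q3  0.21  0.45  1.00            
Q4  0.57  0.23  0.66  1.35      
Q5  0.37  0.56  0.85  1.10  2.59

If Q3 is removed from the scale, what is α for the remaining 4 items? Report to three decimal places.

α = 0.727

Remaining items: Q1, Q2, Q4, Q5 (k = 4).
ΣVar(i) = 0.50 + 0.85 + 1.35 + 2.59 = 5.29
σ²_total = 5.29 + 2 × 3.17 = 11.63
α (item deleted) = (4/3)·(1 − 5.29/11.63) = 0.727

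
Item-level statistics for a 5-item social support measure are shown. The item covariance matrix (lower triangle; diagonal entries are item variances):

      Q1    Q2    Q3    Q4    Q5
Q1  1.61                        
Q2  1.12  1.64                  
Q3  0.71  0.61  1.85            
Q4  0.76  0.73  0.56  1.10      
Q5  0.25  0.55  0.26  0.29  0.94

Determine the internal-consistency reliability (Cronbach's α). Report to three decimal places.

Cronbach's α = 0.776

sum of item variances = 1.61 + 1.64 + 1.85 + 1.10 + 0.94 = 7.14
Sum of the distinct covariances = 5.84
total variance = 7.14 + 2 × 5.84 = 18.82
α = (k/(k−1))·(1 − sum of item variances/total variance) = (5/4)·(1 − 7.14/18.82) = 0.776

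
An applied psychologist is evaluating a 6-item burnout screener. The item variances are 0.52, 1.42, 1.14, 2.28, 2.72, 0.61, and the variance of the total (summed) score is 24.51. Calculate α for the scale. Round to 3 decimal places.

α = 0.775

sum of item variances = 0.52 + 1.42 + 1.14 + 2.28 + 2.72 + 0.61 = 8.69
α = (k/(k−1))·(1 − sum of item variances/σ²_T) = (6/5)·(1 − 8.69/24.51) = 0.775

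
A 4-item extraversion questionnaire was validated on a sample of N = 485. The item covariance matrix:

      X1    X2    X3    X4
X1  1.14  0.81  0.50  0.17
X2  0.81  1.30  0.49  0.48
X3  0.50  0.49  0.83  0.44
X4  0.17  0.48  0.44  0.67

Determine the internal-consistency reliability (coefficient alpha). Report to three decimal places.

coefficient alpha = 0.793

Σσᵢ² = 1.14 + 1.30 + 0.83 + 0.67 = 3.94
Sum of the distinct covariances = 2.89
total variance = 3.94 + 2 × 2.89 = 9.72
α = (k/(k−1))·(1 − Σσᵢ²/total variance) = (4/3)·(1 − 3.94/9.72) = 0.793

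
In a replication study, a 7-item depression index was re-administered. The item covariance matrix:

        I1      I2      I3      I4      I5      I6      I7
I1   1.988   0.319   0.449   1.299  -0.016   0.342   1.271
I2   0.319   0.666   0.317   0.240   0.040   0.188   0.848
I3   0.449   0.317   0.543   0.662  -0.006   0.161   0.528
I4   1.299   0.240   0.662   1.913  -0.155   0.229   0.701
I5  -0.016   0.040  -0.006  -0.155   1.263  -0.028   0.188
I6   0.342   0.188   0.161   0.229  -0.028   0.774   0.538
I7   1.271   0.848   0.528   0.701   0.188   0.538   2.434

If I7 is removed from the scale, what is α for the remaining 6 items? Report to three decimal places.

α = 0.637

Remaining items: I1, I2, I3, I4, I5, I6 (k = 6).
sum of item variances = 1.988 + 0.666 + 0.543 + 1.913 + 1.263 + 0.774 = 7.147
σ²_T = 7.147 + 2 × 4.041 = 15.229
α (item deleted) = (6/5)·(1 − 7.147/15.229) = 0.637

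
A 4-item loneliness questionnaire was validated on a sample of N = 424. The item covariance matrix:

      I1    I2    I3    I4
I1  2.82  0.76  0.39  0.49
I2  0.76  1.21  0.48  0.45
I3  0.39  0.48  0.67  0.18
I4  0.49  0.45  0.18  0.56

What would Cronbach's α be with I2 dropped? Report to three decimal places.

Cronbach's α = 0.515

Remaining items: I1, I3, I4 (k = 3).
Σσᵢ² = 2.82 + 0.67 + 0.56 = 4.05
σ²_T = 4.05 + 2 × 1.06 = 6.17
α (item deleted) = (3/2)·(1 − 4.05/6.17) = 0.515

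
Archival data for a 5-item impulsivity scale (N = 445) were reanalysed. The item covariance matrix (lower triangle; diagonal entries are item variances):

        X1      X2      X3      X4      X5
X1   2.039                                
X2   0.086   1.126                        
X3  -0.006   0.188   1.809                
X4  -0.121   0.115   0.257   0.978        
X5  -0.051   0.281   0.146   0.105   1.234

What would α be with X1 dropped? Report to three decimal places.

α = 0.397

Remaining items: X2, X3, X4, X5 (k = 4).
sum of item variances = 1.126 + 1.809 + 0.978 + 1.234 = 5.147
σ²_T = 5.147 + 2 × 1.092 = 7.331
α (item deleted) = (4/3)·(1 − 5.147/7.331) = 0.397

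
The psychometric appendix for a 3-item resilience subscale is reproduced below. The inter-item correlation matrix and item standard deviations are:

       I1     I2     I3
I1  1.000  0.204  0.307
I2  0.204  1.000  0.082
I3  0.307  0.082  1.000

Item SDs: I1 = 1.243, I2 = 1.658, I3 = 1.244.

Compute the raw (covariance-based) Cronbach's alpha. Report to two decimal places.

Σσ²ᵢ = 1.243² + 1.658² + 1.244² = 5.8415
Covariances σ_ij = r_ij · s_i · s_j:
  σ(I1,I2) = 0.204 × 1.243 × 1.658 = 0.4204
  σ(I1,I3) = 0.307 × 1.243 × 1.244 = 0.4747
  σ(I2,I3) = 0.082 × 1.658 × 1.244 = 0.1691
σ²_T = Σσ²ᵢ + 2·Σσ_ij = 5.8415 + 2 × 1.0642 = 7.9699
α = (3/2)·(1 − 5.8415/7.9699) = 0.40

Cronbach's alpha = 0.40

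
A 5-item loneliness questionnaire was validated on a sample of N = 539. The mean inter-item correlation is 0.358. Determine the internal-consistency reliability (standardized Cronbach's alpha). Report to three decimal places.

standardized Cronbach's alpha = 0.736

Standardized α = k·r̄ / (1 + (k−1)·r̄) = 5 × 0.358 / (1 + 4 × 0.358)
  = 1.7900 / 2.4320 = 0.736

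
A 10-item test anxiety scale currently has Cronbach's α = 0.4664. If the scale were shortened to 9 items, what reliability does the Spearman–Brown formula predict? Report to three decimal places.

Length factor m = 9/10 = 0.9000
α' = m·α / (1 − (1−m)·α)
   = 9/10 × 0.4664 / (1 − (1 − 9/10) × 0.4664)
   = 0.4198 / 0.9534 = 0.440

predicted reliability = 0.440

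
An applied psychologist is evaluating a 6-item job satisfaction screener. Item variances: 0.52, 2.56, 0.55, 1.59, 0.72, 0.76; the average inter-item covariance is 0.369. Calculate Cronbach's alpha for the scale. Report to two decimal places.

α = 0.75

Σσᵢ² = 0.52 + 2.56 + 0.55 + 1.59 + 0.72 + 0.76 = 6.70
Sum of the 15 distinct covariances = 15 × 0.369 = 5.535
σ²_T = Σσᵢ² + 2·Σcov = 6.70 + 2 × 5.535 = 17.770
α = (6/5)·(1 − 6.70/17.770) = 0.75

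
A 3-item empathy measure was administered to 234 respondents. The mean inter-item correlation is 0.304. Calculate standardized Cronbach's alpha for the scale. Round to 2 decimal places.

α = 0.57

Standardized α = k·r̄ / (1 + (k−1)·r̄) = 3 × 0.304 / (1 + 2 × 0.304)
  = 0.9120 / 1.6080 = 0.57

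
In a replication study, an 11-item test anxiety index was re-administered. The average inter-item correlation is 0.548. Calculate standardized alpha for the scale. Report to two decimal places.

standardized alpha = 0.93

Standardized α = k·r̄ / (1 + (k−1)·r̄) = 11 × 0.548 / (1 + 10 × 0.548)
  = 6.0280 / 6.4800 = 0.93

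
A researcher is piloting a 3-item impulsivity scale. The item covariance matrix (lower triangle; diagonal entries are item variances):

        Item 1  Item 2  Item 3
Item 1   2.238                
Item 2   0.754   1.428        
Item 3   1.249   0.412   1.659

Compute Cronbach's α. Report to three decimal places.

α = 0.713

Σσ²ᵢ = 2.238 + 1.428 + 1.659 = 5.325
Sum of the distinct covariances = 2.415
σ²_T = 5.325 + 2 × 2.415 = 10.155
α = (k/(k−1))·(1 − Σσ²ᵢ/σ²_T) = (3/2)·(1 − 5.325/10.155) = 0.713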